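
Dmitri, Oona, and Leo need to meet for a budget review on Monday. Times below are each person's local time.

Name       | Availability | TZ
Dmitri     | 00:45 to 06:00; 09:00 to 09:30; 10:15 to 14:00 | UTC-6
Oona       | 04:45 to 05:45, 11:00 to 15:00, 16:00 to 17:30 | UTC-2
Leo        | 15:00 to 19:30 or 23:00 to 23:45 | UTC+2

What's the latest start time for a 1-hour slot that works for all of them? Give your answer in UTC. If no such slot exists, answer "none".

none

Dmitri in UTC: 06:45-12:00, 15:00-15:30, 16:15-20:00 (add 6h to convert from UTC-6).
Oona in UTC: 06:45-07:45, 13:00-17:00, 18:00-19:30 (add 2h to convert from UTC-2).
Leo in UTC: 13:00-17:30, 21:00-21:45 (subtract 2h to convert from UTC+2).
Dmitri ∩ Oona: 06:45-07:45, 15:00-15:30, 16:15-17:00, 18:00-19:30.
Dmitri ∩ Oona ∩ Leo: 15:00-15:30, 16:15-17:00.
No common window is at least 60 minutes long.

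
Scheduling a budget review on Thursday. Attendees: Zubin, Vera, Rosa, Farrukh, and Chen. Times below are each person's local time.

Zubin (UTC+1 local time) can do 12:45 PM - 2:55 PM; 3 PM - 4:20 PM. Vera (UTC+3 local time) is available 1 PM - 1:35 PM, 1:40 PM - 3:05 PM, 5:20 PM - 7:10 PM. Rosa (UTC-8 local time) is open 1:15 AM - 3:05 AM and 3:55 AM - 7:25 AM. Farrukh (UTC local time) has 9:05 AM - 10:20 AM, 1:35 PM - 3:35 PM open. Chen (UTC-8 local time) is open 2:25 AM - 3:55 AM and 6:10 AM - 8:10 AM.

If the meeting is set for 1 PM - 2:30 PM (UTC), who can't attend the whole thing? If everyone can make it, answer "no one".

Chen, Farrukh, Vera, Zubin

Zubin in UTC: 11:45-13:55, 14:00-15:20 (subtract 1h to convert from UTC+1).
Vera in UTC: 10:00-10:35, 10:40-12:05, 14:20-16:10 (subtract 3h to convert from UTC+3).
Rosa in UTC: 09:15-11:05, 11:55-15:25 (add 8h to convert from UTC-8).
Farrukh in UTC: 09:05-10:20, 13:35-15:35.
Chen in UTC: 10:25-11:55, 14:10-16:10 (add 8h to convert from UTC-8).
Zubin: not fully free for 13:00-14:30. Vera: not fully free for 13:00-14:30. Rosa: free for 13:00-14:30. Farrukh: not fully free for 13:00-14:30. Chen: not fully free for 13:00-14:30.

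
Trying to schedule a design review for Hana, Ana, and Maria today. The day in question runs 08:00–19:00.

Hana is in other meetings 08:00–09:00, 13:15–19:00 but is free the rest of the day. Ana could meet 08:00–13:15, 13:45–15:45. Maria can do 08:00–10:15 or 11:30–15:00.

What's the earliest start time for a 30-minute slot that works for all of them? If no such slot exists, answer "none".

09:00

Hana free: 09:00-13:15 (invert busy blocks within the working day).
Ana free: 08:00-13:15, 13:45-15:45.
Maria free: 08:00-10:15, 11:30-15:00.
Hana ∩ Ana: 09:00-13:15.
Hana ∩ Ana ∩ Maria: 09:00-10:15, 11:30-13:15.
The first common window of at least 30 minutes is 09:00-10:15, so the earliest start is 09:00.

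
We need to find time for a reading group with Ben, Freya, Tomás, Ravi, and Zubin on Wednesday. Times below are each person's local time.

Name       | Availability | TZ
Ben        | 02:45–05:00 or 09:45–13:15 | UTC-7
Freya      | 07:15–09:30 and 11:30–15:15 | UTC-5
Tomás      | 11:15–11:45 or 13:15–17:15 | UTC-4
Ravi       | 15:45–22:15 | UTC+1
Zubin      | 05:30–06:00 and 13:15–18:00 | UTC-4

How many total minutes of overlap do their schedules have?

Ben in UTC: 09:45-12:00, 16:45-20:15 (add 7h to convert from UTC-7).
Freya in UTC: 12:15-14:30, 16:30-20:15 (add 5h to convert from UTC-5).
Tomás in UTC: 15:15-15:45, 17:15-21:15 (add 4h to convert from UTC-4).
Ravi in UTC: 14:45-21:15 (subtract 1h to convert from UTC+1).
Zubin in UTC: 09:30-10:00, 17:15-22:00 (add 4h to convert from UTC-4).
Ben ∩ Freya: 16:45-20:15.
Ben ∩ Freya ∩ Tomás: 17:15-20:15.
Ben ∩ Freya ∩ Tomás ∩ Ravi: 17:15-20:15.
Ben ∩ Freya ∩ Tomás ∩ Ravi ∩ Zubin: 17:15-20:15.
Those are the intersection windows.
That's a single block of 180 minutes.

180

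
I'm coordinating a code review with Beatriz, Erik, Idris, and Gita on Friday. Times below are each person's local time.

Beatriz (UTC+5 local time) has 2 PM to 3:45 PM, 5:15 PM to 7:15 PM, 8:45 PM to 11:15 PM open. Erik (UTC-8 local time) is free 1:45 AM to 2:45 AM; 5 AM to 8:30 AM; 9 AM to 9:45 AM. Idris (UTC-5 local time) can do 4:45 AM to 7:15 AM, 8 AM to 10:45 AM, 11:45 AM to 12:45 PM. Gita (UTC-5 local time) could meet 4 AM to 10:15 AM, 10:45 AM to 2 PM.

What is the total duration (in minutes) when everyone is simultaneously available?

Beatriz in UTC: 09:00-10:45, 12:15-14:15, 15:45-18:15 (subtract 5h to convert from UTC+5).
Erik in UTC: 09:45-10:45, 13:00-16:30, 17:00-17:45 (add 8h to convert from UTC-8).
Idris in UTC: 09:45-12:15, 13:00-15:45, 16:45-17:45 (add 5h to convert from UTC-5).
Gita in UTC: 09:00-15:15, 15:45-19:00 (add 5h to convert from UTC-5).
Beatriz ∩ Erik: 09:45-10:45, 13:00-14:15, 15:45-16:30, 17:00-17:45.
Beatriz ∩ Erik ∩ Idris: 09:45-10:45, 13:00-14:15, 17:00-17:45.
Beatriz ∩ Erik ∩ Idris ∩ Gita: 09:45-10:45, 13:00-14:15, 17:00-17:45.
Summing the common windows: 60 + 75 + 45 = 180 minutes.

180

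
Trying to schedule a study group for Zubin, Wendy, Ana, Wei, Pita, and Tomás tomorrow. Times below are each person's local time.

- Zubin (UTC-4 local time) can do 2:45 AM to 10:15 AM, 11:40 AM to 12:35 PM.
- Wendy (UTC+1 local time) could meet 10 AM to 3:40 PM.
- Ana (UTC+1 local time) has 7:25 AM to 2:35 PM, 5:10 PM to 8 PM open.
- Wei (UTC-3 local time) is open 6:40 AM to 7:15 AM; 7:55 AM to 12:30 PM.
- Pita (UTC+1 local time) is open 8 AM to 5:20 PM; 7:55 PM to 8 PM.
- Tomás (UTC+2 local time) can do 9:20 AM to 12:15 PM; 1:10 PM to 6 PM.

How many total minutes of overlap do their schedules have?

180

Zubin in UTC: 06:45-14:15, 15:40-16:35 (add 4h to convert from UTC-4).
Wendy in UTC: 09:00-14:40 (subtract 1h to convert from UTC+1).
Ana in UTC: 06:25-13:35, 16:10-19:00 (subtract 1h to convert from UTC+1).
Wei in UTC: 09:40-10:15, 10:55-15:30 (add 3h to convert from UTC-3).
Pita in UTC: 07:00-16:20, 18:55-19:00 (subtract 1h to convert from UTC+1).
Tomás in UTC: 07:20-10:15, 11:10-16:00 (subtract 2h to convert from UTC+2).
Zubin ∩ Wendy: 09:00-14:15.
Zubin ∩ Wendy ∩ Ana: 09:00-13:35.
Zubin ∩ Wendy ∩ Ana ∩ Wei: 09:40-10:15, 10:55-13:35.
Zubin ∩ Wendy ∩ Ana ∩ Wei ∩ Pita: 09:40-10:15, 10:55-13:35.
Zubin ∩ Wendy ∩ Ana ∩ Wei ∩ Pita ∩ Tomás: 09:40-10:15, 11:10-13:35.
Those are the intersection windows.
Summing the common windows: 35 + 145 = 180 minutes.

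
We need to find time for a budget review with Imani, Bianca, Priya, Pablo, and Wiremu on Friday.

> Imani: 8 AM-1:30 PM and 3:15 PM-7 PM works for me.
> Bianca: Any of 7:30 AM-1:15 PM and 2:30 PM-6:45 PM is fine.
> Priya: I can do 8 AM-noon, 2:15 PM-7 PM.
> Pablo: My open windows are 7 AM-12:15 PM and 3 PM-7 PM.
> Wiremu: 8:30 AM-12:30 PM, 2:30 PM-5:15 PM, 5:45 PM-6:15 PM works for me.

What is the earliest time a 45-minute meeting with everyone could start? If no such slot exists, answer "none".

08:30

Imani ∩ Bianca: 08:00-13:15, 15:15-18:45.
Imani ∩ Bianca ∩ Priya: 08:00-12:00, 15:15-18:45.
Imani ∩ Bianca ∩ Priya ∩ Pablo: 08:00-12:00, 15:15-18:45.
Imani ∩ Bianca ∩ Priya ∩ Pablo ∩ Wiremu: 08:30-12:00, 15:15-17:15, 17:45-18:15.
The first common window of at least 45 minutes is 08:30-12:00, so the earliest start is 08:30.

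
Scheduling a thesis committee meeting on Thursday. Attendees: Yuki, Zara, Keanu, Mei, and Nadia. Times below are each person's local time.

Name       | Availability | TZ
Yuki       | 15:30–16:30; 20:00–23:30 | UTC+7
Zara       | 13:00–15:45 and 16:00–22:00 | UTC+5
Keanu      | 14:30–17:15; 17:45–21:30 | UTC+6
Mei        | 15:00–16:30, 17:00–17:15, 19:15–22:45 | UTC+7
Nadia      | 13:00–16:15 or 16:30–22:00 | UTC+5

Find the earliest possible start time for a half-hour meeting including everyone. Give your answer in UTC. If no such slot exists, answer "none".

Yuki in UTC: 08:30-09:30, 13:00-16:30 (subtract 7h to convert from UTC+7).
Zara in UTC: 08:00-10:45, 11:00-17:00 (subtract 5h to convert from UTC+5).
Keanu in UTC: 08:30-11:15, 11:45-15:30 (subtract 6h to convert from UTC+6).
Mei in UTC: 08:00-09:30, 10:00-10:15, 12:15-15:45 (subtract 7h to convert from UTC+7).
Nadia in UTC: 08:00-11:15, 11:30-17:00 (subtract 5h to convert from UTC+5).
Yuki ∩ Zara: 08:30-09:30, 13:00-16:30.
Yuki ∩ Zara ∩ Keanu: 08:30-09:30, 13:00-15:30.
Yuki ∩ Zara ∩ Keanu ∩ Mei: 08:30-09:30, 13:00-15:30.
Yuki ∩ Zara ∩ Keanu ∩ Mei ∩ Nadia: 08:30-09:30, 13:00-15:30.
The first common window of at least 30 minutes is 08:30-09:30, so the earliest start is 08:30.

08:30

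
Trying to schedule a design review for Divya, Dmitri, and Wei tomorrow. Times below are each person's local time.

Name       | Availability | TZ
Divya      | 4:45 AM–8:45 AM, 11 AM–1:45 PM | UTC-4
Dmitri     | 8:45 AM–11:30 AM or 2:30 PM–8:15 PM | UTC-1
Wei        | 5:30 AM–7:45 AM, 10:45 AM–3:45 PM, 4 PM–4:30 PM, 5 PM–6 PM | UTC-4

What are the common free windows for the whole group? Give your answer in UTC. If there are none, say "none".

09:45-11:45, 15:30-17:45

Divya in UTC: 08:45-12:45, 15:00-17:45 (add 4h to convert from UTC-4).
Dmitri in UTC: 09:45-12:30, 15:30-21:15 (add 1h to convert from UTC-1).
Wei in UTC: 09:30-11:45, 14:45-19:45, 20:00-20:30, 21:00-22:00 (add 4h to convert from UTC-4).
Divya ∩ Dmitri: 09:45-12:30, 15:30-17:45.
Divya ∩ Dmitri ∩ Wei: 09:45-11:45, 15:30-17:45.
So the common availability across everyone is 09:45-11:45, 15:30-17:45.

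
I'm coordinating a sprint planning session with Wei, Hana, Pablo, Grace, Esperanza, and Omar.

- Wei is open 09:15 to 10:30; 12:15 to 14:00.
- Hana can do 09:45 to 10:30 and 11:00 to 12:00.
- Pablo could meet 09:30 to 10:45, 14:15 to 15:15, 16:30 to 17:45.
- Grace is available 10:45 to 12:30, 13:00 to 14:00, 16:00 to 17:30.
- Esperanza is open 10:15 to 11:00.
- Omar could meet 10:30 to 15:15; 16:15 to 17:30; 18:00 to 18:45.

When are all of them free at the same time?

Wei ∩ Hana: 09:45-10:30.
Wei ∩ Hana ∩ Pablo: 09:45-10:30.
Wei ∩ Hana ∩ Pablo ∩ Grace: ∅.
Wei ∩ Hana ∩ Pablo ∩ Grace ∩ Esperanza: ∅.
Wei ∩ Hana ∩ Pablo ∩ Grace ∩ Esperanza ∩ Omar: ∅.
There is no time when everyone is free.

none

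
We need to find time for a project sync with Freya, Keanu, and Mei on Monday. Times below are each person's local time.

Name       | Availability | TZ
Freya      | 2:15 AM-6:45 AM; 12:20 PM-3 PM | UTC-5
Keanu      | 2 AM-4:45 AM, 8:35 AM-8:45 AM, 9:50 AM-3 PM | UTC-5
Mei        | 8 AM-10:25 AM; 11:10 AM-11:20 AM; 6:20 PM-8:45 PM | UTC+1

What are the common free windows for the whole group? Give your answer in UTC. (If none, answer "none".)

07:15-09:25, 17:20-19:45

Freya in UTC: 07:15-11:45, 17:20-20:00 (add 5h to convert from UTC-5).
Keanu in UTC: 07:00-09:45, 13:35-13:45, 14:50-20:00 (add 5h to convert from UTC-5).
Mei in UTC: 07:00-09:25, 10:10-10:20, 17:20-19:45 (subtract 1h to convert from UTC+1).
Freya ∩ Keanu: 07:15-09:45, 17:20-20:00.
Freya ∩ Keanu ∩ Mei: 07:15-09:25, 17:20-19:45.
Those are the intersection windows.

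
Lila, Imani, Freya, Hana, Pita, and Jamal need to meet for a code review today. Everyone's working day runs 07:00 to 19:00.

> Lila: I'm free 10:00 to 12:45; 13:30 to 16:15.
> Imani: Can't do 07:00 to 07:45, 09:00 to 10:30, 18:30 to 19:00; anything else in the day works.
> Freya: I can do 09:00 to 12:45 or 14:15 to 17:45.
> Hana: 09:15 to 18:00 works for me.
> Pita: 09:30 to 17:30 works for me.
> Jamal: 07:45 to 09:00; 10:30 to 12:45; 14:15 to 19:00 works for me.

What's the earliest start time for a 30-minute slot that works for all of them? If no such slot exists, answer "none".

Lila free: 10:00-12:45, 13:30-16:15.
Imani free: 07:45-09:00, 10:30-18:30 (invert busy blocks within the working day).
Freya free: 09:00-12:45, 14:15-17:45.
Hana free: 09:15-18:00.
Pita free: 09:30-17:30.
Jamal free: 07:45-09:00, 10:30-12:45, 14:15-19:00.
Lila ∩ Imani: 10:30-12:45, 13:30-16:15.
Lila ∩ Imani ∩ Freya: 10:30-12:45, 14:15-16:15.
Lila ∩ Imani ∩ Freya ∩ Hana: 10:30-12:45, 14:15-16:15.
Lila ∩ Imani ∩ Freya ∩ Hana ∩ Pita: 10:30-12:45, 14:15-16:15.
Lila ∩ Imani ∩ Freya ∩ Hana ∩ Pita ∩ Jamal: 10:30-12:45, 14:15-16:15.
The first common window of at least 30 minutes is 10:30-12:45, so the earliest start is 10:30.

10:30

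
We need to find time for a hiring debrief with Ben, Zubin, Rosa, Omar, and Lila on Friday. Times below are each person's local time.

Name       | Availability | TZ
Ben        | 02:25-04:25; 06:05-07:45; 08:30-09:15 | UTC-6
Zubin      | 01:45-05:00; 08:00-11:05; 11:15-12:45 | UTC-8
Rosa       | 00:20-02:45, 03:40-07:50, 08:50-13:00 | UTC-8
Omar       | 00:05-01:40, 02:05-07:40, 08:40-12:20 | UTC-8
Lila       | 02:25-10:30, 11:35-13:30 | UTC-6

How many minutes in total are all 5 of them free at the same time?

Ben in UTC: 08:25-10:25, 12:05-13:45, 14:30-15:15 (add 6h to convert from UTC-6).
Zubin in UTC: 09:45-13:00, 16:00-19:05, 19:15-20:45 (add 8h to convert from UTC-8).
Rosa in UTC: 08:20-10:45, 11:40-15:50, 16:50-21:00 (add 8h to convert from UTC-8).
Omar in UTC: 08:05-09:40, 10:05-15:40, 16:40-20:20 (add 8h to convert from UTC-8).
Lila in UTC: 08:25-16:30, 17:35-19:30 (add 6h to convert from UTC-6).
Ben ∩ Zubin: 09:45-10:25, 12:05-13:00.
Ben ∩ Zubin ∩ Rosa: 09:45-10:25, 12:05-13:00.
Ben ∩ Zubin ∩ Rosa ∩ Omar: 10:05-10:25, 12:05-13:00.
Ben ∩ Zubin ∩ Rosa ∩ Omar ∩ Lila: 10:05-10:25, 12:05-13:00.
Summing the common windows: 20 + 55 = 75 minutes.

75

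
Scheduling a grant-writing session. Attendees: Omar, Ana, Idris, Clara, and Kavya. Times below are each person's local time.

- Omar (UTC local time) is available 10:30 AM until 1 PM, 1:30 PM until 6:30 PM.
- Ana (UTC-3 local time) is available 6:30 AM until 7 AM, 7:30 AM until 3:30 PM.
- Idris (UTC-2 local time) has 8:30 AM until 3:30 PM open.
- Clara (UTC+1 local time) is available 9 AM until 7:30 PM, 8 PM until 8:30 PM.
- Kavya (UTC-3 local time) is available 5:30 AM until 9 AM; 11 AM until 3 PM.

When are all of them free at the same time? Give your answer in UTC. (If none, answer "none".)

Omar in UTC: 10:30-13:00, 13:30-18:30.
Ana in UTC: 09:30-10:00, 10:30-18:30 (add 3h to convert from UTC-3).
Idris in UTC: 10:30-17:30 (add 2h to convert from UTC-2).
Clara in UTC: 08:00-18:30, 19:00-19:30 (subtract 1h to convert from UTC+1).
Kavya in UTC: 08:30-12:00, 14:00-18:00 (add 3h to convert from UTC-3).
Omar ∩ Ana: 10:30-13:00, 13:30-18:30.
Omar ∩ Ana ∩ Idris: 10:30-13:00, 13:30-17:30.
Omar ∩ Ana ∩ Idris ∩ Clara: 10:30-13:00, 13:30-17:30.
Omar ∩ Ana ∩ Idris ∩ Clara ∩ Kavya: 10:30-12:00, 14:00-17:30.

10:30-12:00, 14:00-17:30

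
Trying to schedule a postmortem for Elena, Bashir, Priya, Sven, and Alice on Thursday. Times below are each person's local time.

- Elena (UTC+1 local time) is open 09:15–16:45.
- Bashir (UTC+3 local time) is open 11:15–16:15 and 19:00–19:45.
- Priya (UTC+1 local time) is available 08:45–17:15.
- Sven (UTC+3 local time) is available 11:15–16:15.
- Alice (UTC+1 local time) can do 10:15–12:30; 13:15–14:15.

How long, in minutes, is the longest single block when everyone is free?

135

Elena in UTC: 08:15-15:45 (subtract 1h to convert from UTC+1).
Bashir in UTC: 08:15-13:15, 16:00-16:45 (subtract 3h to convert from UTC+3).
Priya in UTC: 07:45-16:15 (subtract 1h to convert from UTC+1).
Sven in UTC: 08:15-13:15 (subtract 3h to convert from UTC+3).
Alice in UTC: 09:15-11:30, 12:15-13:15 (subtract 1h to convert from UTC+1).
Elena ∩ Bashir: 08:15-13:15.
Elena ∩ Bashir ∩ Priya: 08:15-13:15.
Elena ∩ Bashir ∩ Priya ∩ Sven: 08:15-13:15.
Elena ∩ Bashir ∩ Priya ∩ Sven ∩ Alice: 09:15-11:30, 12:15-13:15.
The longest is 09:15-11:30 at 135 minutes.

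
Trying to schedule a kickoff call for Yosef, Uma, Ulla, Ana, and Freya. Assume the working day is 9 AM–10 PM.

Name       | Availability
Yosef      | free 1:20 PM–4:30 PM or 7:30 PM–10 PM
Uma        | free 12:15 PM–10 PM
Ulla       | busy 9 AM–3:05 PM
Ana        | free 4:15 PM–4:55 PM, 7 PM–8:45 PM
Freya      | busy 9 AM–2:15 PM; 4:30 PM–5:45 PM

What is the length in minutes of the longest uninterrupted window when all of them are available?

Yosef free: 13:20-16:30, 19:30-22:00.
Uma free: 12:15-22:00.
Ulla free: 15:05-22:00 (invert busy blocks within the working day).
Ana free: 16:15-16:55, 19:00-20:45.
Freya free: 14:15-16:30, 17:45-22:00 (invert busy blocks within the working day).
Yosef ∩ Uma: 13:20-16:30, 19:30-22:00.
Yosef ∩ Uma ∩ Ulla: 15:05-16:30, 19:30-22:00.
Yosef ∩ Uma ∩ Ulla ∩ Ana: 16:15-16:30, 19:30-20:45.
Yosef ∩ Uma ∩ Ulla ∩ Ana ∩ Freya: 16:15-16:30, 19:30-20:45.
The longest is 19:30-20:45 at 75 minutes.

75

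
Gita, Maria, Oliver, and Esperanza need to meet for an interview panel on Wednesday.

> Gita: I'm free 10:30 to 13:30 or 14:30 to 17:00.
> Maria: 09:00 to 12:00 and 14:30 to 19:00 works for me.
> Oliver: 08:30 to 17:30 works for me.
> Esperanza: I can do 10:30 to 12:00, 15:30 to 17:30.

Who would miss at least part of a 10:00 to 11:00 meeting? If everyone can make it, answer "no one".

Gita: not fully free for 10:00-11:00. Maria: free for 10:00-11:00. Oliver: free for 10:00-11:00. Esperanza: not fully free for 10:00-11:00.

Esperanza, Gita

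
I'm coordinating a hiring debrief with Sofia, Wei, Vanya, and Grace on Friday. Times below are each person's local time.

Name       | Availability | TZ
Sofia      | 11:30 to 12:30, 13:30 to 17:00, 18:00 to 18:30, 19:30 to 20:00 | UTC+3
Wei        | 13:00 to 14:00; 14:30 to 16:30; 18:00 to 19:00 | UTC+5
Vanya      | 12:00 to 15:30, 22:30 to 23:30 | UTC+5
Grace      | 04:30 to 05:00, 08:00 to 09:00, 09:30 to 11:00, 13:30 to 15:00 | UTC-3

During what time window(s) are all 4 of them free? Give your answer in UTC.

Sofia in UTC: 08:30-09:30, 10:30-14:00, 15:00-15:30, 16:30-17:00 (subtract 3h to convert from UTC+3).
Wei in UTC: 08:00-09:00, 09:30-11:30, 13:00-14:00 (subtract 5h to convert from UTC+5).
Vanya in UTC: 07:00-10:30, 17:30-18:30 (subtract 5h to convert from UTC+5).
Grace in UTC: 07:30-08:00, 11:00-12:00, 12:30-14:00, 16:30-18:00 (add 3h to convert from UTC-3).
Sofia ∩ Wei: 08:30-09:00, 10:30-11:30, 13:00-14:00.
Sofia ∩ Wei ∩ Vanya: 08:30-09:00.
Sofia ∩ Wei ∩ Vanya ∩ Grace: ∅.
There is no time when everyone is free.

none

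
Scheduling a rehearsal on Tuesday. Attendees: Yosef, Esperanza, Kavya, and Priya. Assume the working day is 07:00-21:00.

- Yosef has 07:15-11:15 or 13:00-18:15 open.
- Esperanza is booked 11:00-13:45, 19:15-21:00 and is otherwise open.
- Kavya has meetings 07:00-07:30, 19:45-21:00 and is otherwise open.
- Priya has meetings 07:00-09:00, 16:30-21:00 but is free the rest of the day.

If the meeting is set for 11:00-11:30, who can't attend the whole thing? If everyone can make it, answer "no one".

Esperanza, Yosef

Yosef free: 07:15-11:15, 13:00-18:15.
Esperanza free: 07:00-11:00, 13:45-19:15 (invert busy blocks within the working day).
Kavya free: 07:30-19:45 (invert busy blocks within the working day).
Priya free: 09:00-16:30 (invert busy blocks within the working day).
Yosef: not fully free for 11:00-11:30. Esperanza: not fully free for 11:00-11:30. Kavya: free for 11:00-11:30. Priya: free for 11:00-11:30.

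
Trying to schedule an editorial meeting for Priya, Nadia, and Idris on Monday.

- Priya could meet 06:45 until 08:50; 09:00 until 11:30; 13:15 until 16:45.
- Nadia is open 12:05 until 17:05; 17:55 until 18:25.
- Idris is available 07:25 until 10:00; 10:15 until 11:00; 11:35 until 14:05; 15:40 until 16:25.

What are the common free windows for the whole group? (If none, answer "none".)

13:15-14:05, 15:40-16:25

Priya ∩ Nadia: 13:15-16:45.
Priya ∩ Nadia ∩ Idris: 13:15-14:05, 15:40-16:25.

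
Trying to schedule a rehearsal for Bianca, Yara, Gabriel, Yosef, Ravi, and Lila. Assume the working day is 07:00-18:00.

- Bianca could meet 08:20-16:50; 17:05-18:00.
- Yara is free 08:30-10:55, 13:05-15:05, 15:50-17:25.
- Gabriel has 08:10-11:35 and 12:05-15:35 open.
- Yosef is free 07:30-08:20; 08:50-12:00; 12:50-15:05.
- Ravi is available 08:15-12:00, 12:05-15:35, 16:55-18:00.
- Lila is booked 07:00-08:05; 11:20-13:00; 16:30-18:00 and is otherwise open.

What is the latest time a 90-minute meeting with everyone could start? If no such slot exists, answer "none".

Bianca free: 08:20-16:50, 17:05-18:00.
Yara free: 08:30-10:55, 13:05-15:05, 15:50-17:25.
Gabriel free: 08:10-11:35, 12:05-15:35.
Yosef free: 07:30-08:20, 08:50-12:00, 12:50-15:05.
Ravi free: 08:15-12:00, 12:05-15:35, 16:55-18:00.
Lila free: 08:05-11:20, 13:00-16:30 (invert busy blocks within the working day).
Bianca ∩ Yara: 08:30-10:55, 13:05-15:05, 15:50-16:50, 17:05-17:25.
Bianca ∩ Yara ∩ Gabriel: 08:30-10:55, 13:05-15:05.
Bianca ∩ Yara ∩ Gabriel ∩ Yosef: 08:50-10:55, 13:05-15:05.
Bianca ∩ Yara ∩ Gabriel ∩ Yosef ∩ Ravi: 08:50-10:55, 13:05-15:05.
Bianca ∩ Yara ∩ Gabriel ∩ Yosef ∩ Ravi ∩ Lila: 08:50-10:55, 13:05-15:05.
So the common availability across everyone is 08:50-10:55, 13:05-15:05.
The last common window of at least 90 minutes is 13:05-15:05; a 90-minute meeting can start as late as 13:35 and still end by 15:05.

13:35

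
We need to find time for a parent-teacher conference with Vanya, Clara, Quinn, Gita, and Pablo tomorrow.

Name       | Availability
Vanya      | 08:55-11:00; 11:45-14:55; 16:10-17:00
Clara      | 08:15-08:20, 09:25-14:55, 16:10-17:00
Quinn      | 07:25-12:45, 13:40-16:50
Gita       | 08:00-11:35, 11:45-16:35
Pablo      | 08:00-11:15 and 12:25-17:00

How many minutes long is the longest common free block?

95

Vanya ∩ Clara: 09:25-11:00, 11:45-14:55, 16:10-17:00.
Vanya ∩ Clara ∩ Quinn: 09:25-11:00, 11:45-12:45, 13:40-14:55, 16:10-16:50.
Vanya ∩ Clara ∩ Quinn ∩ Gita: 09:25-11:00, 11:45-12:45, 13:40-14:55, 16:10-16:35.
Vanya ∩ Clara ∩ Quinn ∩ Gita ∩ Pablo: 09:25-11:00, 12:25-12:45, 13:40-14:55, 16:10-16:35.
Those are the intersection windows.
The longest is 09:25-11:00 at 95 minutes.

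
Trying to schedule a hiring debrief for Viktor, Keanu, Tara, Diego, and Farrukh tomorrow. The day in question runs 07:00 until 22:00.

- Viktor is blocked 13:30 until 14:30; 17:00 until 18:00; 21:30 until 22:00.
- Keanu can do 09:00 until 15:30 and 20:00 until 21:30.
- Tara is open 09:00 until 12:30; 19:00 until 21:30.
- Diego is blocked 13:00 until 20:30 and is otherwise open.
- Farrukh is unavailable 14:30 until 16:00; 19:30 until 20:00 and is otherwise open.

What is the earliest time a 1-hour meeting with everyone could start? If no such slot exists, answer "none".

09:00

Viktor free: 07:00-13:30, 14:30-17:00, 18:00-21:30 (invert busy blocks within the working day).
Keanu free: 09:00-15:30, 20:00-21:30.
Tara free: 09:00-12:30, 19:00-21:30.
Diego free: 07:00-13:00, 20:30-22:00 (invert busy blocks within the working day).
Farrukh free: 07:00-14:30, 16:00-19:30, 20:00-22:00 (invert busy blocks within the working day).
Viktor ∩ Keanu: 09:00-13:30, 14:30-15:30, 20:00-21:30.
Viktor ∩ Keanu ∩ Tara: 09:00-12:30, 20:00-21:30.
Viktor ∩ Keanu ∩ Tara ∩ Diego: 09:00-12:30, 20:30-21:30.
Viktor ∩ Keanu ∩ Tara ∩ Diego ∩ Farrukh: 09:00-12:30, 20:30-21:30.
The first common window of at least 60 minutes is 09:00-12:30, so the earliest start is 09:00.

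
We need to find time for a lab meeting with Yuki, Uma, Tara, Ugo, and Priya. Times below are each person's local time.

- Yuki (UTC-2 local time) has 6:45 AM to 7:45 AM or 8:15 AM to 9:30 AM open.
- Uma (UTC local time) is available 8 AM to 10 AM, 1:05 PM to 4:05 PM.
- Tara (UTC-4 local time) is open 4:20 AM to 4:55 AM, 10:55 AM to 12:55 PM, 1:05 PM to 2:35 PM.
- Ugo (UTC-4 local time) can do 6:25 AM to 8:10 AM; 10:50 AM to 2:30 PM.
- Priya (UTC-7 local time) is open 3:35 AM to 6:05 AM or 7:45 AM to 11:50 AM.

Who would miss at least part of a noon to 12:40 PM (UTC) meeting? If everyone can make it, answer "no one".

Tara, Ugo, Uma, Yuki

Yuki in UTC: 08:45-09:45, 10:15-11:30 (add 2h to convert from UTC-2).
Uma in UTC: 08:00-10:00, 13:05-16:05.
Tara in UTC: 08:20-08:55, 14:55-16:55, 17:05-18:35 (add 4h to convert from UTC-4).
Ugo in UTC: 10:25-12:10, 14:50-18:30 (add 4h to convert from UTC-4).
Priya in UTC: 10:35-13:05, 14:45-18:50 (add 7h to convert from UTC-7).
Yuki: not fully free for 12:00-12:40. Uma: not fully free for 12:00-12:40. Tara: not fully free for 12:00-12:40. Ugo: not fully free for 12:00-12:40. Priya: free for 12:00-12:40.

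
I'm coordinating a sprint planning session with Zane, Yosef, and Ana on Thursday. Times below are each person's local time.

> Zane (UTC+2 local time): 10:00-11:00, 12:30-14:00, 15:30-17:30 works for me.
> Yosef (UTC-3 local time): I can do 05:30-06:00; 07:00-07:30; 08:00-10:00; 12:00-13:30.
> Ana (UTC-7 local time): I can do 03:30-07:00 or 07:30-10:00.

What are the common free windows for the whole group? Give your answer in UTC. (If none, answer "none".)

11:00-12:00, 15:00-15:30

Zane in UTC: 08:00-09:00, 10:30-12:00, 13:30-15:30 (subtract 2h to convert from UTC+2).
Yosef in UTC: 08:30-09:00, 10:00-10:30, 11:00-13:00, 15:00-16:30 (add 3h to convert from UTC-3).
Ana in UTC: 10:30-14:00, 14:30-17:00 (add 7h to convert from UTC-7).
Zane ∩ Yosef: 08:30-09:00, 11:00-12:00, 15:00-15:30.
Zane ∩ Yosef ∩ Ana: 11:00-12:00, 15:00-15:30.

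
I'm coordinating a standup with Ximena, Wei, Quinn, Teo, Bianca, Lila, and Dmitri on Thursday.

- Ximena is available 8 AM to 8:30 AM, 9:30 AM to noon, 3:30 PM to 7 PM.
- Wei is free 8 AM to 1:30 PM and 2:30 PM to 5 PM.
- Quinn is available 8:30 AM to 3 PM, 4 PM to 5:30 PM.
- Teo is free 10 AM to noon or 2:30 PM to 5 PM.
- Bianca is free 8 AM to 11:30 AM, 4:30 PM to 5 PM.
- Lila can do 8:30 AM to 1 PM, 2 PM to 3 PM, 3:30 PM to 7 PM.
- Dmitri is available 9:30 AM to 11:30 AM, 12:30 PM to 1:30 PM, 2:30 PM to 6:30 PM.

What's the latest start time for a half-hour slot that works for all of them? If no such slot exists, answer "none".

16:30

Ximena ∩ Wei: 08:00-08:30, 09:30-12:00, 15:30-17:00.
Ximena ∩ Wei ∩ Quinn: 09:30-12:00, 16:00-17:00.
Ximena ∩ Wei ∩ Quinn ∩ Teo: 10:00-12:00, 16:00-17:00.
Ximena ∩ Wei ∩ Quinn ∩ Teo ∩ Bianca: 10:00-11:30, 16:30-17:00.
Ximena ∩ Wei ∩ Quinn ∩ Teo ∩ Bianca ∩ Lila: 10:00-11:30, 16:30-17:00.
Ximena ∩ Wei ∩ Quinn ∩ Teo ∩ Bianca ∩ Lila ∩ Dmitri: 10:00-11:30, 16:30-17:00.
The last common window of at least 30 minutes is 16:30-17:00; a 30-minute meeting can start as late as 16:30 and still end by 17:00.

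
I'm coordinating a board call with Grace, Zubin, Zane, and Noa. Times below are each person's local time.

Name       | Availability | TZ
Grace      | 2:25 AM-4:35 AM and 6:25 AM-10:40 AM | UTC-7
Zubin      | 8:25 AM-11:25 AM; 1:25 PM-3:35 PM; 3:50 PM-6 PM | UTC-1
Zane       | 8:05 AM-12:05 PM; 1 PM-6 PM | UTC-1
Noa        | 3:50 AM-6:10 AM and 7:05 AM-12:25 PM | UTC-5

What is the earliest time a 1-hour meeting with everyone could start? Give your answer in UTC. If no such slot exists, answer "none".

09:25

Grace in UTC: 09:25-11:35, 13:25-17:40 (add 7h to convert from UTC-7).
Zubin in UTC: 09:25-12:25, 14:25-16:35, 16:50-19:00 (add 1h to convert from UTC-1).
Zane in UTC: 09:05-13:05, 14:00-19:00 (add 1h to convert from UTC-1).
Noa in UTC: 08:50-11:10, 12:05-17:25 (add 5h to convert from UTC-5).
Grace ∩ Zubin: 09:25-11:35, 14:25-16:35, 16:50-17:40.
Grace ∩ Zubin ∩ Zane: 09:25-11:35, 14:25-16:35, 16:50-17:40.
Grace ∩ Zubin ∩ Zane ∩ Noa: 09:25-11:10, 14:25-16:35, 16:50-17:25.
The first common window of at least 60 minutes is 09:25-11:10, so the earliest start is 09:25.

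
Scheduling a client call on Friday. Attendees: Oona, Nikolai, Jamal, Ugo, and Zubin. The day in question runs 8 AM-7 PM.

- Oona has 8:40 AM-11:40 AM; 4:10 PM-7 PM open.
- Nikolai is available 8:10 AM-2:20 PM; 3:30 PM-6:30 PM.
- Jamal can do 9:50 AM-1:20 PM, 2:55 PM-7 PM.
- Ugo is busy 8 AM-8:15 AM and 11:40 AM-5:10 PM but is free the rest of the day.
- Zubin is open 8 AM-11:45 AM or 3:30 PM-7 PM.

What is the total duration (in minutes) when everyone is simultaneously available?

Oona free: 08:40-11:40, 16:10-19:00.
Nikolai free: 08:10-14:20, 15:30-18:30.
Jamal free: 09:50-13:20, 14:55-19:00.
Ugo free: 08:15-11:40, 17:10-19:00 (invert busy blocks within the working day).
Zubin free: 08:00-11:45, 15:30-19:00.
Oona ∩ Nikolai: 08:40-11:40, 16:10-18:30.
Oona ∩ Nikolai ∩ Jamal: 09:50-11:40, 16:10-18:30.
Oona ∩ Nikolai ∩ Jamal ∩ Ugo: 09:50-11:40, 17:10-18:30.
Oona ∩ Nikolai ∩ Jamal ∩ Ugo ∩ Zubin: 09:50-11:40, 17:10-18:30.
So the common availability across everyone is 09:50-11:40, 17:10-18:30.
Summing the common windows: 110 + 80 = 190 minutes.

190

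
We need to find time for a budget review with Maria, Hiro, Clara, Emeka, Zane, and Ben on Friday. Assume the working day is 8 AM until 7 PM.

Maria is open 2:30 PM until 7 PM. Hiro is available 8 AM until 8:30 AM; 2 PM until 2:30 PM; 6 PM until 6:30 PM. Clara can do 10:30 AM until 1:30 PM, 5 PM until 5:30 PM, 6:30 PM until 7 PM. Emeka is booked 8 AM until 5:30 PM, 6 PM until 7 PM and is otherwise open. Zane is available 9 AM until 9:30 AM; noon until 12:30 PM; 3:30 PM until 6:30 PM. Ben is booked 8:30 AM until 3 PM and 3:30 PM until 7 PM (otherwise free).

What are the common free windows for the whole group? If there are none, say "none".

Maria free: 14:30-19:00.
Hiro free: 08:00-08:30, 14:00-14:30, 18:00-18:30.
Clara free: 10:30-13:30, 17:00-17:30, 18:30-19:00.
Emeka free: 17:30-18:00 (invert busy blocks within the working day).
Zane free: 09:00-09:30, 12:00-12:30, 15:30-18:30.
Ben free: 08:00-08:30, 15:00-15:30 (invert busy blocks within the working day).
Maria ∩ Hiro: 18:00-18:30.
Maria ∩ Hiro ∩ Clara: ∅.
Maria ∩ Hiro ∩ Clara ∩ Emeka: ∅.
Maria ∩ Hiro ∩ Clara ∩ Emeka ∩ Zane: ∅.
Maria ∩ Hiro ∩ Clara ∩ Emeka ∩ Zane ∩ Ben: ∅.
There is no time when everyone is free.

none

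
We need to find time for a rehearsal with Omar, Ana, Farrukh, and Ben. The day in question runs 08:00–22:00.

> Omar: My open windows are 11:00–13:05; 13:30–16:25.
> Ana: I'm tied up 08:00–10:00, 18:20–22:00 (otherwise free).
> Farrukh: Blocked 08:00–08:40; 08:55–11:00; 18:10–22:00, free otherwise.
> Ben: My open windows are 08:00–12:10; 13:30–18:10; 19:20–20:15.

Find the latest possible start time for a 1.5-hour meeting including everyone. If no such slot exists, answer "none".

Omar free: 11:00-13:05, 13:30-16:25.
Ana free: 10:00-18:20 (invert busy blocks within the working day).
Farrukh free: 08:40-08:55, 11:00-18:10 (invert busy blocks within the working day).
Ben free: 08:00-12:10, 13:30-18:10, 19:20-20:15.
Omar ∩ Ana: 11:00-13:05, 13:30-16:25.
Omar ∩ Ana ∩ Farrukh: 11:00-13:05, 13:30-16:25.
Omar ∩ Ana ∩ Farrukh ∩ Ben: 11:00-12:10, 13:30-16:25.
The last common window of at least 90 minutes is 13:30-16:25; a 90-minute meeting can start as late as 14:55 and still end by 16:25.

14:55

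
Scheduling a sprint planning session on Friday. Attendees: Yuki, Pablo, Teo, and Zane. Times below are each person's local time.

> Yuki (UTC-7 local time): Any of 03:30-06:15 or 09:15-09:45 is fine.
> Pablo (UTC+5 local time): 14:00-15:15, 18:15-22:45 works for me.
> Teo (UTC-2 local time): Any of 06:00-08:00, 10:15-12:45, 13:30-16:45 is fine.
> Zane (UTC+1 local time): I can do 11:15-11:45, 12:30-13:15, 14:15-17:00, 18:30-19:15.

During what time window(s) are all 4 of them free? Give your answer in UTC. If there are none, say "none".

Yuki in UTC: 10:30-13:15, 16:15-16:45 (add 7h to convert from UTC-7).
Pablo in UTC: 09:00-10:15, 13:15-17:45 (subtract 5h to convert from UTC+5).
Teo in UTC: 08:00-10:00, 12:15-14:45, 15:30-18:45 (add 2h to convert from UTC-2).
Zane in UTC: 10:15-10:45, 11:30-12:15, 13:15-16:00, 17:30-18:15 (subtract 1h to convert from UTC+1).
Yuki ∩ Pablo: 16:15-16:45.
Yuki ∩ Pablo ∩ Teo: 16:15-16:45.
Yuki ∩ Pablo ∩ Teo ∩ Zane: ∅.
There is no time when everyone is free.

none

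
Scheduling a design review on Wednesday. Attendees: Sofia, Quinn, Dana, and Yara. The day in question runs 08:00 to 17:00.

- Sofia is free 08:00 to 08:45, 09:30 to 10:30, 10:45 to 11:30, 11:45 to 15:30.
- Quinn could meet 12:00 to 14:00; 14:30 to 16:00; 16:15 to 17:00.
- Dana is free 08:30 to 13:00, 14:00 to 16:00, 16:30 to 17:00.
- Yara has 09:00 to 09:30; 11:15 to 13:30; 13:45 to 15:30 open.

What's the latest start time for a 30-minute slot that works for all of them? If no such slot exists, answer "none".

15:00

Sofia ∩ Quinn: 12:00-14:00, 14:30-15:30.
Sofia ∩ Quinn ∩ Dana: 12:00-13:00, 14:30-15:30.
Sofia ∩ Quinn ∩ Dana ∩ Yara: 12:00-13:00, 14:30-15:30.
The last common window of at least 30 minutes is 14:30-15:30; a 30-minute meeting can start as late as 15:00 and still end by 15:30.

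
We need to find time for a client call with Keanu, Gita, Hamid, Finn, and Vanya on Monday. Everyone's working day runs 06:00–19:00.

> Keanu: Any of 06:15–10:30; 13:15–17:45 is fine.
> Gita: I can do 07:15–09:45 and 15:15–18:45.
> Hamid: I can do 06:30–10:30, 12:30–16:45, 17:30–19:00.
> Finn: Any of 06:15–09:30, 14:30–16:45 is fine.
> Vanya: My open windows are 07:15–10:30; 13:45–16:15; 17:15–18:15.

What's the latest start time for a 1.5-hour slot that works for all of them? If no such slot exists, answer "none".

08:00

Keanu ∩ Gita: 07:15-09:45, 15:15-17:45.
Keanu ∩ Gita ∩ Hamid: 07:15-09:45, 15:15-16:45, 17:30-17:45.
Keanu ∩ Gita ∩ Hamid ∩ Finn: 07:15-09:30, 15:15-16:45.
Keanu ∩ Gita ∩ Hamid ∩ Finn ∩ Vanya: 07:15-09:30, 15:15-16:15.
The last common window of at least 90 minutes is 07:15-09:30; a 90-minute meeting can start as late as 08:00 and still end by 09:30.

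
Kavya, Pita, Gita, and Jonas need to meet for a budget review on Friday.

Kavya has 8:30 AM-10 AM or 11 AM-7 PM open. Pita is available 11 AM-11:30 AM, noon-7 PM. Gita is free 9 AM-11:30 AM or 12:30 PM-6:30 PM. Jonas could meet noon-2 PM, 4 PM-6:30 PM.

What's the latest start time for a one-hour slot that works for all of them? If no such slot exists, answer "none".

Kavya ∩ Pita: 11:00-11:30, 12:00-19:00.
Kavya ∩ Pita ∩ Gita: 11:00-11:30, 12:30-18:30.
Kavya ∩ Pita ∩ Gita ∩ Jonas: 12:30-14:00, 16:00-18:30.
Those are the intersection windows.
The last common window of at least 60 minutes is 16:00-18:30; a 60-minute meeting can start as late as 17:30 and still end by 18:30.

17:30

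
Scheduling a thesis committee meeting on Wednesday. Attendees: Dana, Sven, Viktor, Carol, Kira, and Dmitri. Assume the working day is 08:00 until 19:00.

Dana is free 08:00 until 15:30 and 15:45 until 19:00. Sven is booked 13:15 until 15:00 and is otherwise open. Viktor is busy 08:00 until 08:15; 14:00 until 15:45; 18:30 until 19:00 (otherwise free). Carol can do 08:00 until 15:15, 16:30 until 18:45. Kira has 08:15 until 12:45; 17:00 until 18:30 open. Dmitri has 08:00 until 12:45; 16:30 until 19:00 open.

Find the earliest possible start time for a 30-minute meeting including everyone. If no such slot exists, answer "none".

08:15

Dana free: 08:00-15:30, 15:45-19:00.
Sven free: 08:00-13:15, 15:00-19:00 (invert busy blocks within the working day).
Viktor free: 08:15-14:00, 15:45-18:30 (invert busy blocks within the working day).
Carol free: 08:00-15:15, 16:30-18:45.
Kira free: 08:15-12:45, 17:00-18:30.
Dmitri free: 08:00-12:45, 16:30-19:00.
Dana ∩ Sven: 08:00-13:15, 15:00-15:30, 15:45-19:00.
Dana ∩ Sven ∩ Viktor: 08:15-13:15, 15:45-18:30.
Dana ∩ Sven ∩ Viktor ∩ Carol: 08:15-13:15, 16:30-18:30.
Dana ∩ Sven ∩ Viktor ∩ Carol ∩ Kira: 08:15-12:45, 17:00-18:30.
Dana ∩ Sven ∩ Viktor ∩ Carol ∩ Kira ∩ Dmitri: 08:15-12:45, 17:00-18:30.
So the common availability across everyone is 08:15-12:45, 17:00-18:30.
The first common window of at least 30 minutes is 08:15-12:45, so the earliest start is 08:15.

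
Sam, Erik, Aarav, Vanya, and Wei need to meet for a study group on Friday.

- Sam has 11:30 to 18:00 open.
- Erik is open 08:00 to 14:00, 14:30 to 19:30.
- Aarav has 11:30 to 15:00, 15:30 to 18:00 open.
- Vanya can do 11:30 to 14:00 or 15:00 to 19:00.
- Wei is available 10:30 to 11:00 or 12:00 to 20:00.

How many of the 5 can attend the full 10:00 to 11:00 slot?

1

Erik can make the full 10:00-11:00 slot — that's 1.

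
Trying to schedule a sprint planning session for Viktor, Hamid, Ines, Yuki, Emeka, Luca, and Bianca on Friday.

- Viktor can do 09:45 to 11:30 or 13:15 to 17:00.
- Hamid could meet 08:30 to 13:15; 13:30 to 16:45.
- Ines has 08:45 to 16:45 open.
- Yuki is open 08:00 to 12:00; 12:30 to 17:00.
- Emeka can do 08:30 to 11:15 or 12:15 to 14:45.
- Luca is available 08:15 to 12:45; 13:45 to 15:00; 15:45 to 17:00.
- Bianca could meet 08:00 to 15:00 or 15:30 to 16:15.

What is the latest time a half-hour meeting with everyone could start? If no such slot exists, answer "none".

Viktor ∩ Hamid: 09:45-11:30, 13:30-16:45.
Viktor ∩ Hamid ∩ Ines: 09:45-11:30, 13:30-16:45.
Viktor ∩ Hamid ∩ Ines ∩ Yuki: 09:45-11:30, 13:30-16:45.
Viktor ∩ Hamid ∩ Ines ∩ Yuki ∩ Emeka: 09:45-11:15, 13:30-14:45.
Viktor ∩ Hamid ∩ Ines ∩ Yuki ∩ Emeka ∩ Luca: 09:45-11:15, 13:45-14:45.
Viktor ∩ Hamid ∩ Ines ∩ Yuki ∩ Emeka ∩ Luca ∩ Bianca: 09:45-11:15, 13:45-14:45.
The last common window of at least 30 minutes is 13:45-14:45; a 30-minute meeting can start as late as 14:15 and still end by 14:45.

14:15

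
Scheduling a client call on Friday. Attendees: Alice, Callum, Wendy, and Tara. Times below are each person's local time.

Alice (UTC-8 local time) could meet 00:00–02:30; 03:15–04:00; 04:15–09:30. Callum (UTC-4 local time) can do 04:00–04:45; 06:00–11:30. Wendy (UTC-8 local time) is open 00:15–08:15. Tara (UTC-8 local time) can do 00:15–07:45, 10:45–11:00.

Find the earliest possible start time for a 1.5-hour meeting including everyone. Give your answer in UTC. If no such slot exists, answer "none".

Alice in UTC: 08:00-10:30, 11:15-12:00, 12:15-17:30 (add 8h to convert from UTC-8).
Callum in UTC: 08:00-08:45, 10:00-15:30 (add 4h to convert from UTC-4).
Wendy in UTC: 08:15-16:15 (add 8h to convert from UTC-8).
Tara in UTC: 08:15-15:45, 18:45-19:00 (add 8h to convert from UTC-8).
Alice ∩ Callum: 08:00-08:45, 10:00-10:30, 11:15-12:00, 12:15-15:30.
Alice ∩ Callum ∩ Wendy: 08:15-08:45, 10:00-10:30, 11:15-12:00, 12:15-15:30.
Alice ∩ Callum ∩ Wendy ∩ Tara: 08:15-08:45, 10:00-10:30, 11:15-12:00, 12:15-15:30.
The first common window of at least 90 minutes is 12:15-15:30, so the earliest start is 12:15.

12:15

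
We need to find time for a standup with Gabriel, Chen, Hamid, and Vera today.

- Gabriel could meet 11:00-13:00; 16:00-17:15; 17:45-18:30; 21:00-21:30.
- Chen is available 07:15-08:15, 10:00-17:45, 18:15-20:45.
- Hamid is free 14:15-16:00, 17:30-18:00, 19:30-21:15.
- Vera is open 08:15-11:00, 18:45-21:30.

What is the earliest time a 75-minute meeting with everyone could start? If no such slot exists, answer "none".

none

Gabriel ∩ Chen: 11:00-13:00, 16:00-17:15, 18:15-18:30.
Gabriel ∩ Chen ∩ Hamid: ∅.
Gabriel ∩ Chen ∩ Hamid ∩ Vera: ∅.
There is no time when everyone is free.
No common window is at least 75 minutes long.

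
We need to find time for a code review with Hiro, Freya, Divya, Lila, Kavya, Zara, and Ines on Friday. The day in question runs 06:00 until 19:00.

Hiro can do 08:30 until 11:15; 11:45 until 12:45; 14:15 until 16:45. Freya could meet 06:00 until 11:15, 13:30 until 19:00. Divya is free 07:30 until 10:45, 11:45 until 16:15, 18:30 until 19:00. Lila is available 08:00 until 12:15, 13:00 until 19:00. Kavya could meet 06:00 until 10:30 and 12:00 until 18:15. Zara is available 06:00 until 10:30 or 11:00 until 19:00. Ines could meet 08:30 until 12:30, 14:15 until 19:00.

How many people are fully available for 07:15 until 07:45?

3

Freya, Kavya, and Zara can make the full 07:15-07:45 slot — that's 3.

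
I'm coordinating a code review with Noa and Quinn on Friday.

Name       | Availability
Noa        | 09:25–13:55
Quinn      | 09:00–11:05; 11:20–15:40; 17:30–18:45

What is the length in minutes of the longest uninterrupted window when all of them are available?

Noa ∩ Quinn: 09:25-11:05, 11:20-13:55.
The longest is 11:20-13:55 at 155 minutes.

155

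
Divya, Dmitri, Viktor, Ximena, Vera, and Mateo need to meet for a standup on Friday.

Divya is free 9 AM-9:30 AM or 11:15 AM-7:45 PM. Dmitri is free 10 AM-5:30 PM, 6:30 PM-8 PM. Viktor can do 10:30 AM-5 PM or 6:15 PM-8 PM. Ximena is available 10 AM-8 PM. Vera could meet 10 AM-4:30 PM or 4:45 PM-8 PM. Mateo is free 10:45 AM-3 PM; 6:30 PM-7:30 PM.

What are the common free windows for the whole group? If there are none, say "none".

Divya ∩ Dmitri: 11:15-17:30, 18:30-19:45.
Divya ∩ Dmitri ∩ Viktor: 11:15-17:00, 18:30-19:45.
Divya ∩ Dmitri ∩ Viktor ∩ Ximena: 11:15-17:00, 18:30-19:45.
Divya ∩ Dmitri ∩ Viktor ∩ Ximena ∩ Vera: 11:15-16:30, 16:45-17:00, 18:30-19:45.
Divya ∩ Dmitri ∩ Viktor ∩ Ximena ∩ Vera ∩ Mateo: 11:15-15:00, 18:30-19:30.

11:15-15:00, 18:30-19:30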